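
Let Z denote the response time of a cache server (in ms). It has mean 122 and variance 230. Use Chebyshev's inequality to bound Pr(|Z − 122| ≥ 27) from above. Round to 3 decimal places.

0.316

Chebyshev: Pr(|Z − μ| ≥ t) ≤ Var(Z)/t².
Bound = 230 / 729 = 0.3155.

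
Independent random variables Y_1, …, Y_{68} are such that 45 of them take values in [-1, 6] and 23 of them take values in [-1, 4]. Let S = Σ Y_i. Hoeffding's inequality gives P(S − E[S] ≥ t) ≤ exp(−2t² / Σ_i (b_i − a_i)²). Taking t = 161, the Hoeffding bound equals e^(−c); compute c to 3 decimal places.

Σ(b_i − a_i)² = 45·7² + 23·5² = 2780.
c = 2t² / 2780 = 2·161² / 2780 = 18.6482.

18.648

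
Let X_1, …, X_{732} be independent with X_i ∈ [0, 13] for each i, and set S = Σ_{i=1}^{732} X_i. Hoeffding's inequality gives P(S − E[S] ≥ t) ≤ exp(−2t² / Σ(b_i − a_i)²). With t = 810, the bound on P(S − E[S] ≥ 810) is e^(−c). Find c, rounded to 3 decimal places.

Σ(b_i − a_i)² = 732·(13)² = 123708.
c = 2t²/123708 = 2·810²/123708 = 10.6072.

10.607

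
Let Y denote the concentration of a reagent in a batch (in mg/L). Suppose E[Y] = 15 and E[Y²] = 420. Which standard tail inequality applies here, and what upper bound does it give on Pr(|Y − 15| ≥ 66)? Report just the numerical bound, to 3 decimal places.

The first two moments determine the variance, so Chebyshev's inequality is the sharpest standard bound available.
Var(Y) = E[Y²] − (E[Y])² = 420 − 225 = 195.
Chebyshev's inequality: Pr(|Y − μ| ≥ t) ≤ Var(Y)/t² = 195/4356 = 0.0448.

0.045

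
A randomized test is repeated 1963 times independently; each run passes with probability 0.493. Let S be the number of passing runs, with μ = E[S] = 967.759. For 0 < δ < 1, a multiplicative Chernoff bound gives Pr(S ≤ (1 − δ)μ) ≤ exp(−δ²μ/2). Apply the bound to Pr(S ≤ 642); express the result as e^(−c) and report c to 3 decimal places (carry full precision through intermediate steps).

54.827

Write 642 = (1 − δ)μ, so δ = 1 − 642/967.759 = 0.3366117…
Then the exponent is δ²μ/2 = (μ − 642)²/(2μ) = 54.827145.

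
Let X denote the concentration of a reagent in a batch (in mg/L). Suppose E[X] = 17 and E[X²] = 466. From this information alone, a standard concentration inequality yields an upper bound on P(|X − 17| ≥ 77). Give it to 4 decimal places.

The first two moments determine the variance, so Chebyshev's inequality is the sharpest standard bound available.
Var(X) = E[X²] − (E[X])² = 466 − 289 = 177.
Chebyshev's inequality: P(|X − μ| ≥ t) ≤ Var(X)/t² = 177/5929 = 0.0299.

0.0299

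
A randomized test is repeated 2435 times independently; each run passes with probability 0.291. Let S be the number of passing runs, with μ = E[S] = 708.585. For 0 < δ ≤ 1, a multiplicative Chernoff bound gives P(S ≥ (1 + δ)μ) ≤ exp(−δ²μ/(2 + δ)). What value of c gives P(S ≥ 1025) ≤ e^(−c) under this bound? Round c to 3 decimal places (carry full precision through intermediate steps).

Write 1025 = (1 + δ)μ, so δ = 1025/708.585 − 1 = 0.4465449…
Then the exponent is δ²μ/(2 + δ) = (1025 − μ)² / (μ·(2 + δ)) = 57.752260.

57.752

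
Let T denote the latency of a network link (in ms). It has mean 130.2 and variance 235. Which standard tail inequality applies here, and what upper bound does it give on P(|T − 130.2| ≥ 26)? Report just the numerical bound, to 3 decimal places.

Mean and variance are known, so Chebyshev's inequality applies.
Chebyshev: P(|T − μ| ≥ t) ≤ Var(T)/t².
Bound = 235 / 676 = 0.3476.

0.348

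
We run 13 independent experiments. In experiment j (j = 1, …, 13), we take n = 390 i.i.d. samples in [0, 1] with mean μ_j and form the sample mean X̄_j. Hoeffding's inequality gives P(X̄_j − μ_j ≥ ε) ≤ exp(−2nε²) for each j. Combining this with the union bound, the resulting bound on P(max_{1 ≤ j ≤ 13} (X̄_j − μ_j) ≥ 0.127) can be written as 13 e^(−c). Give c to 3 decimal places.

Union bound over the 13 events: P(max_{1 ≤ j ≤ 13} (X̄_j − μ_j) ≥ 0.127) ≤ 13·exp(−2nε²) = 13 exp(−2·390·0.127²).
So c = 2·390·0.127² = 12.5806.

12.581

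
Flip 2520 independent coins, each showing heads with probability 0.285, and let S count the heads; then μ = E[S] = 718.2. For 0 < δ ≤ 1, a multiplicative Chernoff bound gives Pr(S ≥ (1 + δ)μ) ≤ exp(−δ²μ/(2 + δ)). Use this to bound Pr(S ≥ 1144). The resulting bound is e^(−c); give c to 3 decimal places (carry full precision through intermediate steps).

97.361

Write 1144 = (1 + δ)μ, so δ = 1144/718.2 − 1 = 0.5928711…
Then the exponent is δ²μ/(2 + δ) = (1144 − μ)² / (μ·(2 + δ)) = 97.360992.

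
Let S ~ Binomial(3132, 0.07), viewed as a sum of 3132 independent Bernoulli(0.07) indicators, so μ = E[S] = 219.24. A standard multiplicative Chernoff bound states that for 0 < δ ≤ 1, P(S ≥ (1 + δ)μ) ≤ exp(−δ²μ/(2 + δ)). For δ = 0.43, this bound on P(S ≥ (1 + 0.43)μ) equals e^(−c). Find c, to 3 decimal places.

16.682

c = δ²μ/(2 + δ) = 0.43²·219.24/(2 + 0.43) = 16.6821.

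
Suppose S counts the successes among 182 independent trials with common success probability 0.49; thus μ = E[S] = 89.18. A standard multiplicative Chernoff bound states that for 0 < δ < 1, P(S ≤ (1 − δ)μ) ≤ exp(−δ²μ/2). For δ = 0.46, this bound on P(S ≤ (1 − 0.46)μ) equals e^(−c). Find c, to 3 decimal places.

c = δ²μ/2 = 0.46²·89.18/2 = 9.4352.

9.435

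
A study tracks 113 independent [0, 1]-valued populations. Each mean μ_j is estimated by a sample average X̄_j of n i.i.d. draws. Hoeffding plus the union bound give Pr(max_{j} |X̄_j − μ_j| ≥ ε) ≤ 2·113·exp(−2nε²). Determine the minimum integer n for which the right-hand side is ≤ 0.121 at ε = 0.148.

172

Need 2·113·exp(−2nε²) ≤ 0.121, i.e. exp(−2nε²) ≤ 0.121/226.
So 2nε² ≥ ln(226/0.121) = 7.532500.
Hence n ≥ 7.532500/(2·0.148²) = 171.943.
The smallest integer n is 172.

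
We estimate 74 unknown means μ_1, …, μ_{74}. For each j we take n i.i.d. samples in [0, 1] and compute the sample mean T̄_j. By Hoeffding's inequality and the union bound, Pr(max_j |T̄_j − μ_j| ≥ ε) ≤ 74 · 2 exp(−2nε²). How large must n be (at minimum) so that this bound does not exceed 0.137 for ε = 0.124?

Need 2·74·exp(−2nε²) ≤ 0.137, i.e. exp(−2nε²) ≤ 0.137/148.
So 2nε² ≥ ln(148/0.137) = 6.984987.
Hence n ≥ 6.984987/(2·0.124²) = 227.139.
The smallest integer n is 228.

228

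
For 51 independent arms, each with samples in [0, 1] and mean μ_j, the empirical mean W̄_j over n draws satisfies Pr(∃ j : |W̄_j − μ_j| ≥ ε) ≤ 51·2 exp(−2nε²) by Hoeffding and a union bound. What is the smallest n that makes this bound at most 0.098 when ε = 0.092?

Need 2·51·exp(−2nε²) ≤ 0.098, i.e. exp(−2nε²) ≤ 0.098/102.
So 2nε² ≥ ln(102/0.098) = 6.947761.
Hence n ≥ 6.947761/(2·0.092²) = 410.430.
The smallest integer n is 411.

411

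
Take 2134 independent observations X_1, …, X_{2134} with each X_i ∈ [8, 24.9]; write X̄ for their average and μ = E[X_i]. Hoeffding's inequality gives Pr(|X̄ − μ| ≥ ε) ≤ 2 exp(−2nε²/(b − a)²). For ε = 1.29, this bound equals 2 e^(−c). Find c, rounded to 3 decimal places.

c = 2nε²/(b − a)² = 2·2134·1.29² / 16.9² = 24.8674.

24.867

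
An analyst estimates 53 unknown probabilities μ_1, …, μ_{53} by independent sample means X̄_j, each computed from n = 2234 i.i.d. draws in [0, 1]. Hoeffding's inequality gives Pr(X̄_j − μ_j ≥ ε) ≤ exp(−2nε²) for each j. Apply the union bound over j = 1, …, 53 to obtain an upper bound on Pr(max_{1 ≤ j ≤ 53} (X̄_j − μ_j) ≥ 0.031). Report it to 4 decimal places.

Per-experiment Hoeffding bound: exp(−2·2234·0.031²) = exp(−4.29375) = 0.013654.
Union bound over 53 events: 53·0.013654 = 0.72364.

0.7236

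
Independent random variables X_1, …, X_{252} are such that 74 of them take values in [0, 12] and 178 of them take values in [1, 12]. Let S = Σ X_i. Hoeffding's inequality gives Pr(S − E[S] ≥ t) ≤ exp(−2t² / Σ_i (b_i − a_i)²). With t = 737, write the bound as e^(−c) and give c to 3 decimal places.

33.743

Σ(b_i − a_i)² = 74·12² + 178·11² = 32194.
c = 2t² / 32194 = 2·737² / 32194 = 33.7435.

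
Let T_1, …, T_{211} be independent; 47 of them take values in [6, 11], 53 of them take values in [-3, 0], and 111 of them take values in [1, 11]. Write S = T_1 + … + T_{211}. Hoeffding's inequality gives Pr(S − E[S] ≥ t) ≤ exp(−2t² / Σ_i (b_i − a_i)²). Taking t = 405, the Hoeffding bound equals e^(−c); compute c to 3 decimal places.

Σ(b_i − a_i)² = 47·5² + 53·3² + 111·10² = 12752.
c = 2t² / 12752 = 2·405² / 12752 = 25.7254.

25.725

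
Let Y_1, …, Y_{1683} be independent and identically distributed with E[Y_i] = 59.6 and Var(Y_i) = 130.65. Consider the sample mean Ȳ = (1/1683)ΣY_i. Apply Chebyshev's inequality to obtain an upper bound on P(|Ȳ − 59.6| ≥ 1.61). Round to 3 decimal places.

Var(Ȳ) = Var(Y_i)/n = 130.65/1683 = 0.077629.
Chebyshev: P(|Ȳ − 59.6| ≥ 1.61) ≤ Var(Ȳ)/(1.61)² = 130.65/(1683·1.61²) = 0.0299.

0.030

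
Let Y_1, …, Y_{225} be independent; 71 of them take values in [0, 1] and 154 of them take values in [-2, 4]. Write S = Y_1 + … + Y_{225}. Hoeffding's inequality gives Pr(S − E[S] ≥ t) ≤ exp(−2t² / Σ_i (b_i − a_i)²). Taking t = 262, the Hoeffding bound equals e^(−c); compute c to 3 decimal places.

24.450

Σ(b_i − a_i)² = 71·1² + 154·6² = 5615.
c = 2t² / 5615 = 2·262² / 5615 = 24.4502.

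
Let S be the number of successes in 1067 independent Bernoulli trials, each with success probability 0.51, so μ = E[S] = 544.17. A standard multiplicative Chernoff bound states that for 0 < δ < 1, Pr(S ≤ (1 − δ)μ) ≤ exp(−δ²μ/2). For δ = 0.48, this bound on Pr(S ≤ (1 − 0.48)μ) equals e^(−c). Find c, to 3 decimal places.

62.688

c = δ²μ/2 = 0.48²·544.17/2 = 62.6884.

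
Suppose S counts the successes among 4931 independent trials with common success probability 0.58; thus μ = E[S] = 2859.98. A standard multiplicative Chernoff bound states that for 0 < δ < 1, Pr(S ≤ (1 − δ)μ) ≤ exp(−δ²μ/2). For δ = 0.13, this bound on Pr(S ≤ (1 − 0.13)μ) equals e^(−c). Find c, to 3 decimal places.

c = δ²μ/2 = 0.13²·2859.98/2 = 24.1668.

24.167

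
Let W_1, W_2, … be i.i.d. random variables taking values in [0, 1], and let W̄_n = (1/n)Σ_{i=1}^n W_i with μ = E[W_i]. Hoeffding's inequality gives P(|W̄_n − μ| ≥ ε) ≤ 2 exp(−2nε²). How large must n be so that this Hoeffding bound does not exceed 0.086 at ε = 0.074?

Require 2·exp(−2nε²) ≤ 0.086, i.e. 2nε² ≥ ln(2/0.086) = 3.146555.
So n ≥ 3.146555 / (2·0.074²) = 287.304.
The smallest integer n is 288.

288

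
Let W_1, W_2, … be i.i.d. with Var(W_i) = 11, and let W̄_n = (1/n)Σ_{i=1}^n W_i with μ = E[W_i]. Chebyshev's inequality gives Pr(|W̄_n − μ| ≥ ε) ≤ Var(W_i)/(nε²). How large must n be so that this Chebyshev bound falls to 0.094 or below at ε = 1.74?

Require 11/(n·1.74²) ≤ 0.094, i.e. n ≥ 11/(0.094·1.74²) = 38.651.
The smallest integer n is 39.

39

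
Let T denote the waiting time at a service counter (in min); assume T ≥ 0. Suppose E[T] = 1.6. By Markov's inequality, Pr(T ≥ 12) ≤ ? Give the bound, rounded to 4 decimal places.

Markov's inequality: for a non-negative random variable, Pr(T ≥ a) ≤ E[T]/a.
Here E[T] = 1.6 and a = 12, so the bound is 1.6/12 = 0.1333.

0.1333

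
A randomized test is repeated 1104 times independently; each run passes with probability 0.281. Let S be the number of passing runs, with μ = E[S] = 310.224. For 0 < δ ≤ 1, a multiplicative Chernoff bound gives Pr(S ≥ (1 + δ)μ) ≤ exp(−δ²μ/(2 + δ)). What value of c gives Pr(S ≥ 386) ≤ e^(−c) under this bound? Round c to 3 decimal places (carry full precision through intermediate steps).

Write 386 = (1 + δ)μ, so δ = 386/310.224 − 1 = 0.2442622…
Then the exponent is δ²μ/(2 + δ) = (386 − μ)² / (μ·(2 + δ)) = 8.247349.

8.247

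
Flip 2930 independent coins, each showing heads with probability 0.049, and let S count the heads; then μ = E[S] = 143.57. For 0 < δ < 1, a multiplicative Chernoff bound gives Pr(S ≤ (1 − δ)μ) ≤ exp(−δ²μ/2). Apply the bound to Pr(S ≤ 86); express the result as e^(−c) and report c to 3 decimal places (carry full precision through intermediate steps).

11.542

Write 86 = (1 − δ)μ, so δ = 1 − 86/143.57 = 0.4009891…
Then the exponent is δ²μ/2 = (μ − 86)²/(2μ) = 11.542470.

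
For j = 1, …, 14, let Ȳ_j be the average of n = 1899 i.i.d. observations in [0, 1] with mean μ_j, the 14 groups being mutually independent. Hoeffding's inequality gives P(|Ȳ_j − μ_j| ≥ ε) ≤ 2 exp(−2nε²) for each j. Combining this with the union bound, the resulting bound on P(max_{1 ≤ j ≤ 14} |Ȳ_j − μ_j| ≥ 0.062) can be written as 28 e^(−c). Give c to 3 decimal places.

Union bound over the 14 events: P(max_{1 ≤ j ≤ 14} |Ȳ_j − μ_j| ≥ 0.062) ≤ 14·2·exp(−2nε²) = 28 exp(−2·1899·0.062²).
So c = 2·1899·0.062² = 14.5995.

14.600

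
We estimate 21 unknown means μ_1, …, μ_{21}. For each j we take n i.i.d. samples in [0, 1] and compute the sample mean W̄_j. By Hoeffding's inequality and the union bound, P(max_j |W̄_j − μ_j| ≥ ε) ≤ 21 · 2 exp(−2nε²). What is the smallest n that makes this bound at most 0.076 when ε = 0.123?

Need 2·21·exp(−2nε²) ≤ 0.076, i.e. exp(−2nε²) ≤ 0.076/42.
So 2nε² ≥ ln(42/0.076) = 6.314692.
Hence n ≥ 6.314692/(2·0.123²) = 208.695.
The smallest integer n is 209.

209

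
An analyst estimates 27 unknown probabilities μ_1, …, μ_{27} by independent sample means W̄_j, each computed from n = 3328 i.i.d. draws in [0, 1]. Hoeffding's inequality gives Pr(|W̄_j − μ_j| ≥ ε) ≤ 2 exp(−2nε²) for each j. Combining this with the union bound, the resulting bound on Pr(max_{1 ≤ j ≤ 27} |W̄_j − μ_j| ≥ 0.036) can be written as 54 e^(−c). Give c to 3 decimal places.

8.626

Union bound over the 27 events: Pr(max_{1 ≤ j ≤ 27} |W̄_j − μ_j| ≥ 0.036) ≤ 27·2·exp(−2nε²) = 54 exp(−2·3328·0.036²).
So c = 2·3328·0.036² = 8.6262.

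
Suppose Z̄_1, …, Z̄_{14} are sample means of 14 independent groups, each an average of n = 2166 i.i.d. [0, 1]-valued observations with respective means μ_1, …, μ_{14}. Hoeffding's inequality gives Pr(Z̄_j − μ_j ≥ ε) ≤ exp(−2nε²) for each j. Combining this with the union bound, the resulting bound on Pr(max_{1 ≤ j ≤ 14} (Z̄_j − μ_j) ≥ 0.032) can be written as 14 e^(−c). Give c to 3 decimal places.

4.436

Union bound over the 14 events: Pr(max_{1 ≤ j ≤ 14} (Z̄_j − μ_j) ≥ 0.032) ≤ 14·exp(−2nε²) = 14 exp(−2·2166·0.032²).
So c = 2·2166·0.032² = 4.4360.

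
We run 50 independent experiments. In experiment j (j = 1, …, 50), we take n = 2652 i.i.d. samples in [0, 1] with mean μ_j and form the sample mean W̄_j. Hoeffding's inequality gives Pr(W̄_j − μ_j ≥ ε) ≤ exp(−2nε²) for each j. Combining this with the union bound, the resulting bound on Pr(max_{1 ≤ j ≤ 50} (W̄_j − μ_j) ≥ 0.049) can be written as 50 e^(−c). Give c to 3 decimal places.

12.735

Union bound over the 50 events: Pr(max_{1 ≤ j ≤ 50} (W̄_j − μ_j) ≥ 0.049) ≤ 50·exp(−2nε²) = 50 exp(−2·2652·0.049²).
So c = 2·2652·0.049² = 12.7349.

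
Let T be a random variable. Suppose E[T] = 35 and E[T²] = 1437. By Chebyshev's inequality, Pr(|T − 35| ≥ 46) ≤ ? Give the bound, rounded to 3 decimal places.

0.100

Var(T) = E[T²] − (E[T])² = 1437 − 1225 = 212.
Chebyshev's inequality: Pr(|T − μ| ≥ t) ≤ Var(T)/t² = 212/2116 = 0.1002.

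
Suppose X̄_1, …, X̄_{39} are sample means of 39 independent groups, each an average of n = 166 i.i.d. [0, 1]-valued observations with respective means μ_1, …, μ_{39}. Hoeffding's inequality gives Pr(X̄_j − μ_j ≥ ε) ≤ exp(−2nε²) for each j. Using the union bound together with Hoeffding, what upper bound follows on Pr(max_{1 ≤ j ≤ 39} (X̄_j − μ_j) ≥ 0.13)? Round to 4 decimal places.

0.1427

Per-experiment Hoeffding bound: exp(−2·166·0.13²) = exp(−5.61080) = 0.0036581.
Union bound over 39 events: 39·0.0036581 = 0.14267.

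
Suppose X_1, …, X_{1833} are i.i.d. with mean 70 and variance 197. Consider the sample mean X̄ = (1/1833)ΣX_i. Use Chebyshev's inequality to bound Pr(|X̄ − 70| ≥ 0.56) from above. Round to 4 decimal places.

Var(X̄) = Var(X_i)/n = 197/1833 = 0.10747.
Chebyshev: Pr(|X̄ − 70| ≥ 0.56) ≤ Var(X̄)/(0.56)² = 197/(1833·0.56²) = 0.3427.

0.3427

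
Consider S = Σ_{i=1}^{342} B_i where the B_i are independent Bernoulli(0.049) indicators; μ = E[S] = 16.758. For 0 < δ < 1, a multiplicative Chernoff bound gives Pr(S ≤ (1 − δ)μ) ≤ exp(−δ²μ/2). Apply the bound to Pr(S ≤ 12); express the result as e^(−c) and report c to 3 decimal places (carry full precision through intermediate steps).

Write 12 = (1 − δ)μ, so δ = 1 − 12/16.758 = 0.2839241…
Then the exponent is δ²μ/2 = (μ − 12)²/(2μ) = 0.675455.

0.675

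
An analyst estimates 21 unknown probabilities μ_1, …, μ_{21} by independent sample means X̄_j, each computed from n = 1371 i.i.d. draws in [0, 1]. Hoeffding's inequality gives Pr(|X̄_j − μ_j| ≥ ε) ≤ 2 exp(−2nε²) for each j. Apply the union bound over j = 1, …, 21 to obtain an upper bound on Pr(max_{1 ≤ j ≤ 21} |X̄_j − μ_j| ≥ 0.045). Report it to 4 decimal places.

0.1629

Per-experiment Hoeffding bound: 2·exp(−2·1371·0.045²) = 2·exp(−5.55255) = 0.0077551.
Union bound over 21 events: 21·0.0077551 = 0.16286.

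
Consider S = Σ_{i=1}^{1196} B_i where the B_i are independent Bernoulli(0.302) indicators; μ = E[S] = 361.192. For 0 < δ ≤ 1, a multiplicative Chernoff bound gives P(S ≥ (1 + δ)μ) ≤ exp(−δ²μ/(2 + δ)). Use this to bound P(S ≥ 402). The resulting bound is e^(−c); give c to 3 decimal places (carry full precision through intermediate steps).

2.182

Write 402 = (1 + δ)μ, so δ = 402/361.192 − 1 = 0.1129815…
Then the exponent is δ²μ/(2 + δ) = (402 − μ)² / (μ·(2 + δ)) = 2.182010.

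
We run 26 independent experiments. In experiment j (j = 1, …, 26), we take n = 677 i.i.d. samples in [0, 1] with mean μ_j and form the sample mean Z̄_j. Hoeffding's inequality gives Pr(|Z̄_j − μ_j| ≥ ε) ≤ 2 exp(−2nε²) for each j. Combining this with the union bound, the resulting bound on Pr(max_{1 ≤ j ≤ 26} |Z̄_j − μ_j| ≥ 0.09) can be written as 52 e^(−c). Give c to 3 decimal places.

Union bound over the 26 events: Pr(max_{1 ≤ j ≤ 26} |Z̄_j − μ_j| ≥ 0.09) ≤ 26·2·exp(−2nε²) = 52 exp(−2·677·0.09²).
So c = 2·677·0.09² = 10.9674.

10.967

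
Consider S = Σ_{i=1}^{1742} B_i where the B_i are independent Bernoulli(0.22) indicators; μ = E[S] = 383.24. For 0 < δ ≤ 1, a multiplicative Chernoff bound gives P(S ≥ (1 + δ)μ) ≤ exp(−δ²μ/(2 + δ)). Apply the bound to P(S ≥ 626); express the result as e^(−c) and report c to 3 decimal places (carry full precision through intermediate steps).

Write 626 = (1 + δ)μ, so δ = 626/383.24 − 1 = 0.6334412…
Then the exponent is δ²μ/(2 + δ) = (626 − μ)² / (μ·(2 + δ)) = 58.392868.

58.393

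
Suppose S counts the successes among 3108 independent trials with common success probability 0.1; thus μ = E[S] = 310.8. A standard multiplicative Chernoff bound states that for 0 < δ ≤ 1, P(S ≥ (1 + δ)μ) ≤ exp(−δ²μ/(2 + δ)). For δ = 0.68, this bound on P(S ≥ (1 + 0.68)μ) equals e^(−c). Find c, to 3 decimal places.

c = δ²μ/(2 + δ) = 0.68²·310.8/(2 + 0.68) = 53.6246.

53.625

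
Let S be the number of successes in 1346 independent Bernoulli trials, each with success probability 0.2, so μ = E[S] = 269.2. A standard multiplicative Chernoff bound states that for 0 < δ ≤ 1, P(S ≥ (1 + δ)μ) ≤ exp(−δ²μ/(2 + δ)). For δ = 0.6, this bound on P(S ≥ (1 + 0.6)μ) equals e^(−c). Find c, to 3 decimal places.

c = δ²μ/(2 + δ) = 0.6²·269.2/(2 + 0.6) = 37.2738.

37.274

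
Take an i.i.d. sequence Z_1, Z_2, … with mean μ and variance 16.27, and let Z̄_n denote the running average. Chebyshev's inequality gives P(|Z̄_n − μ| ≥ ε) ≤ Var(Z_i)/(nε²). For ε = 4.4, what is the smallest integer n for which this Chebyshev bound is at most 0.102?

Require 16.27/(n·4.4²) ≤ 0.102, i.e. n ≥ 16.27/(0.102·4.4²) = 8.239.
The smallest integer n is 9.

9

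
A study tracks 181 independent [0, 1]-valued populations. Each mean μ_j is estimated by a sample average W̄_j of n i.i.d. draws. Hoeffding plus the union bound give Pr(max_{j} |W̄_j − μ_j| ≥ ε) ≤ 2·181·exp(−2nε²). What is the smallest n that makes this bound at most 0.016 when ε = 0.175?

164

Need 2·181·exp(−2nε²) ≤ 0.016, i.e. exp(−2nε²) ≤ 0.016/362.
So 2nε² ≥ ln(362/0.016) = 10.026811.
Hence n ≥ 10.026811/(2·0.175²) = 163.703.
The smallest integer n is 164.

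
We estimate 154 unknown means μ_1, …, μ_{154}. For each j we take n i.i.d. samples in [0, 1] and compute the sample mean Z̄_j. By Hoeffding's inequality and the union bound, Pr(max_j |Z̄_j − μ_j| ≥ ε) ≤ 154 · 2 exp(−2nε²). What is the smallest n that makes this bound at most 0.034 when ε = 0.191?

Need 2·154·exp(−2nε²) ≤ 0.034, i.e. exp(−2nε²) ≤ 0.034/308.
So 2nε² ≥ ln(308/0.034) = 9.111495.
Hence n ≥ 9.111495/(2·0.191²) = 124.880.
The smallest integer n is 125.

125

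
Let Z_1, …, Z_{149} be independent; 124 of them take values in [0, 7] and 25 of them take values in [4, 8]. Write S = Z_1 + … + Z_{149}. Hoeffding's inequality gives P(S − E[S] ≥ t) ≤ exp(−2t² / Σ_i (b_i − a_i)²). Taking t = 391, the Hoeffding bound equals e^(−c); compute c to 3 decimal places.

47.215

Σ(b_i − a_i)² = 124·7² + 25·4² = 6476.
c = 2t² / 6476 = 2·391² / 6476 = 47.2146.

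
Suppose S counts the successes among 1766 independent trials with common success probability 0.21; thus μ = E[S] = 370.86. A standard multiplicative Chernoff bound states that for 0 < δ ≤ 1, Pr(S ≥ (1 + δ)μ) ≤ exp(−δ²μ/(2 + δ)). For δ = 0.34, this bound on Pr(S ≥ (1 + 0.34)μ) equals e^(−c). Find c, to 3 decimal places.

c = δ²μ/(2 + δ) = 0.34²·370.86/(2 + 0.34) = 18.3211.

18.321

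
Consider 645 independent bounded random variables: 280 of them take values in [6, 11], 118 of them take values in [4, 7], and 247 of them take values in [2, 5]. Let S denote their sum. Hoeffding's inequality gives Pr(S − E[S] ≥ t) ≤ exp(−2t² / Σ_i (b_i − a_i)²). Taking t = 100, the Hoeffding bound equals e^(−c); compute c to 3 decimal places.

1.945

Σ(b_i − a_i)² = 280·5² + 118·3² + 247·3² = 10285.
c = 2t² / 10285 = 2·100² / 10285 = 1.9446.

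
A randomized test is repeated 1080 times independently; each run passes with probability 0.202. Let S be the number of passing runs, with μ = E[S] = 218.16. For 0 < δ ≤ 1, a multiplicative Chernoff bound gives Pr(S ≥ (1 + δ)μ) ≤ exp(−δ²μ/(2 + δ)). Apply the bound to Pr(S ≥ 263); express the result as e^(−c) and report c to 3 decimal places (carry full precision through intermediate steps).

4.179

Write 263 = (1 + δ)μ, so δ = 263/218.16 − 1 = 0.2055372…
Then the exponent is δ²μ/(2 + δ) = (263 − μ)² / (μ·(2 + δ)) = 4.178705.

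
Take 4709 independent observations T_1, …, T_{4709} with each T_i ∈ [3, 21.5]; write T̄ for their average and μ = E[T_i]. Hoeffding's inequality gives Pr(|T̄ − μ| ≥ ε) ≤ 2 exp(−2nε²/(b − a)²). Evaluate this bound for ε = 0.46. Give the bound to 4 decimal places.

Exponent: 2nε²/(b − a)² = 2·4709·0.46² / 18.5² = 5.82279.
Bound = 2·exp(−5.82279) = 0.00592.

0.0059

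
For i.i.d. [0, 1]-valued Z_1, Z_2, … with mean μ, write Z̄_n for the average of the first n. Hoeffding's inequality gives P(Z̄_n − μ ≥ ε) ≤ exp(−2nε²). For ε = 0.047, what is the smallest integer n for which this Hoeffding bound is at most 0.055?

Require exp(−2nε²) ≤ 0.055, i.e. 2nε² ≥ ln(1/0.055) = 2.900422.
So n ≥ 2.900422 / (2·0.047²) = 656.501.
The smallest integer n is 657.

657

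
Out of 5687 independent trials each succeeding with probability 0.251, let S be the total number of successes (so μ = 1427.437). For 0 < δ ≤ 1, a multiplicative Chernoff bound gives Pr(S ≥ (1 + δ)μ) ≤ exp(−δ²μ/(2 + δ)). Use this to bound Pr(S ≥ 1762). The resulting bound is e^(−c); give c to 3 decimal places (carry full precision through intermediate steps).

35.095

Write 1762 = (1 + δ)μ, so δ = 1762/1427.437 − 1 = 0.2343802…
Then the exponent is δ²μ/(2 + δ) = (1762 − μ)² / (μ·(2 + δ)) = 35.094721.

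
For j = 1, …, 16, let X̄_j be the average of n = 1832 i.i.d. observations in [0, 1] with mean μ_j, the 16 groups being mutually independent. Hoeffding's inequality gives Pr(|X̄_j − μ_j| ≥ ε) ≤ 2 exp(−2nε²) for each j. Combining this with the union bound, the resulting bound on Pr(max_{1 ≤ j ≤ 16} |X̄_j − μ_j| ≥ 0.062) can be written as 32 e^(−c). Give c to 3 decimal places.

Union bound over the 16 events: Pr(max_{1 ≤ j ≤ 16} |X̄_j − μ_j| ≥ 0.062) ≤ 16·2·exp(−2nε²) = 32 exp(−2·1832·0.062²).
So c = 2·1832·0.062² = 14.0844.

14.084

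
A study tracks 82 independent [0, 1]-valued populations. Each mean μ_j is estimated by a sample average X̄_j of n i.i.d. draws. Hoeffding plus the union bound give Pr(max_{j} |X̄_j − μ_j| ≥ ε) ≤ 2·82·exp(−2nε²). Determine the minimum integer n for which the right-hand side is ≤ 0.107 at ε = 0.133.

Need 2·82·exp(−2nε²) ≤ 0.107, i.e. exp(−2nε²) ≤ 0.107/164.
So 2nε² ≥ ln(164/0.107) = 7.334793.
Hence n ≥ 7.334793/(2·0.133²) = 207.326.
The smallest integer n is 208.

208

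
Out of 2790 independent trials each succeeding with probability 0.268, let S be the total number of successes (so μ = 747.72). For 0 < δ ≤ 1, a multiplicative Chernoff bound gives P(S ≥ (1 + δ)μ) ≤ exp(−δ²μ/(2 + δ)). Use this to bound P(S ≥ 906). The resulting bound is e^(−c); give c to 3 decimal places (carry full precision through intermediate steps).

Write 906 = (1 + δ)μ, so δ = 906/747.72 − 1 = 0.2116835…
Then the exponent is δ²μ/(2 + δ) = (906 − μ)² / (μ·(2 + δ)) = 15.149214.

15.149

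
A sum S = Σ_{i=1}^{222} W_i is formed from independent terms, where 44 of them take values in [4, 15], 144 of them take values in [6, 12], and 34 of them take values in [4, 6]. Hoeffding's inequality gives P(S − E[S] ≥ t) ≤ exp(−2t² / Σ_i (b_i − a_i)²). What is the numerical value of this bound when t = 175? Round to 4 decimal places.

Σ(b_i − a_i)² = 44·11² + 144·6² + 34·2² = 10644.
Exponent = 2·175² / 10644 = 5.75442.
Bound = exp(−5.75442) = 0.00317.

0.0032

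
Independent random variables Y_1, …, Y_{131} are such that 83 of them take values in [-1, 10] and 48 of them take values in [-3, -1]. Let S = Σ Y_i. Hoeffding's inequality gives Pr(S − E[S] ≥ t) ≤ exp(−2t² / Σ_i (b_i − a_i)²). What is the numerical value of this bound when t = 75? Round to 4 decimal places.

0.3331

Σ(b_i − a_i)² = 83·11² + 48·2² = 10235.
Exponent = 2·75² / 10235 = 1.09917.
Bound = exp(−1.09917) = 0.33315.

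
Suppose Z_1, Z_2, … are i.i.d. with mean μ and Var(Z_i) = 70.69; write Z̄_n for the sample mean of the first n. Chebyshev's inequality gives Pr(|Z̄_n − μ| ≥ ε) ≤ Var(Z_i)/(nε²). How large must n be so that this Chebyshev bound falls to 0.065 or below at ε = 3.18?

Require 70.69/(n·3.18²) ≤ 0.065, i.e. n ≥ 70.69/(0.065·3.18²) = 107.545.
The smallest integer n is 108.

108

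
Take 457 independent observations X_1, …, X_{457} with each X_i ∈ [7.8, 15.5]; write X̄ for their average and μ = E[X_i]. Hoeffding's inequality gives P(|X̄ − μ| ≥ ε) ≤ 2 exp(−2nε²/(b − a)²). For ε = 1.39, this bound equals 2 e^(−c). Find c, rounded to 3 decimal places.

c = 2nε²/(b − a)² = 2·457·1.39² / 7.7² = 29.7848.

29.785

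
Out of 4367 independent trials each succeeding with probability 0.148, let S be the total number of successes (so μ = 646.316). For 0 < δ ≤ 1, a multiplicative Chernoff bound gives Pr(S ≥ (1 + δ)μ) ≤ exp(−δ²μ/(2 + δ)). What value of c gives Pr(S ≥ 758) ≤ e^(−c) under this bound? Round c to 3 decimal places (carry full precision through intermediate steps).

Write 758 = (1 + δ)μ, so δ = 758/646.316 − 1 = 0.1728009…
Then the exponent is δ²μ/(2 + δ) = (758 − μ)² / (μ·(2 + δ)) = 8.882129.

8.882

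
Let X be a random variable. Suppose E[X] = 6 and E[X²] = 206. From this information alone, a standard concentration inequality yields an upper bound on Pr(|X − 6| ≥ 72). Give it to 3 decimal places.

The first two moments determine the variance, so Chebyshev's inequality is the sharpest standard bound available.
Var(X) = E[X²] − (E[X])² = 206 − 36 = 170.
Chebyshev's inequality: Pr(|X − μ| ≥ t) ≤ Var(X)/t² = 170/5184 = 0.0328.

0.033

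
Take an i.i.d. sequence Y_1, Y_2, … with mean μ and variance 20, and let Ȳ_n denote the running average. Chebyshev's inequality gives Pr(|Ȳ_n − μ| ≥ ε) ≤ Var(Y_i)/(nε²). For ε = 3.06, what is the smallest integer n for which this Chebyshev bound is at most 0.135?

16

Require 20/(n·3.06²) ≤ 0.135, i.e. n ≥ 20/(0.135·3.06²) = 15.822.
The smallest integer n is 16.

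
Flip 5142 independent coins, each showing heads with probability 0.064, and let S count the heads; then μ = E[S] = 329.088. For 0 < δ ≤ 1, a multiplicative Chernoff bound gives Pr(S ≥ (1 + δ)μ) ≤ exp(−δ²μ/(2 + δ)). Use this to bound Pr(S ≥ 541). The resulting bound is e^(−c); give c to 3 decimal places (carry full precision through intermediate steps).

Write 541 = (1 + δ)μ, so δ = 541/329.088 − 1 = 0.6439372…
Then the exponent is δ²μ/(2 + δ) = (541 − μ)² / (μ·(2 + δ)) = 51.611671.

51.612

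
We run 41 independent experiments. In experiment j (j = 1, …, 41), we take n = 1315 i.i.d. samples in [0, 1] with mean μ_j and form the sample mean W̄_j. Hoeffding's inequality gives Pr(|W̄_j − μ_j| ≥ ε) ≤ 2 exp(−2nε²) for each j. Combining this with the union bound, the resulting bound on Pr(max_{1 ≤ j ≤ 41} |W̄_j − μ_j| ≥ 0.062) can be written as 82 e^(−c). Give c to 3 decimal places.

Union bound over the 41 events: Pr(max_{1 ≤ j ≤ 41} |W̄_j − μ_j| ≥ 0.062) ≤ 41·2·exp(−2nε²) = 82 exp(−2·1315·0.062²).
So c = 2·1315·0.062² = 10.1097.

10.110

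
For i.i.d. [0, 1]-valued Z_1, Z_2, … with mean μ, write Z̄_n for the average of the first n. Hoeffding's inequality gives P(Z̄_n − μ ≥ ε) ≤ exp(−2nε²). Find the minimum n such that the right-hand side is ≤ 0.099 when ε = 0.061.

Require exp(−2nε²) ≤ 0.099, i.e. 2nε² ≥ ln(1/0.099) = 2.312635.
So n ≥ 2.312635 / (2·0.061²) = 310.755.
The smallest integer n is 311.

311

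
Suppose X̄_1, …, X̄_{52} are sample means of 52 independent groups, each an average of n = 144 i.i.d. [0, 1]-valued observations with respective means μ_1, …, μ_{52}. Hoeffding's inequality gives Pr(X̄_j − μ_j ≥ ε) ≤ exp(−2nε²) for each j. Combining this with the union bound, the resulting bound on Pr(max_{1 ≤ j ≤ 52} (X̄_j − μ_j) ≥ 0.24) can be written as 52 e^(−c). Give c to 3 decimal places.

Union bound over the 52 events: Pr(max_{1 ≤ j ≤ 52} (X̄_j − μ_j) ≥ 0.24) ≤ 52·exp(−2nε²) = 52 exp(−2·144·0.24²).
So c = 2·144·0.24² = 16.5888.

16.589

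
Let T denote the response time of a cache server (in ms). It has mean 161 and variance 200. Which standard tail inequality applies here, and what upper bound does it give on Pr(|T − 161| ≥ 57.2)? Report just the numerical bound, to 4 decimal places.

0.0611

Mean and variance are known, so Chebyshev's inequality applies.
Chebyshev: Pr(|T − μ| ≥ t) ≤ Var(T)/t².
Bound = 200 / 3271.84 = 0.0611.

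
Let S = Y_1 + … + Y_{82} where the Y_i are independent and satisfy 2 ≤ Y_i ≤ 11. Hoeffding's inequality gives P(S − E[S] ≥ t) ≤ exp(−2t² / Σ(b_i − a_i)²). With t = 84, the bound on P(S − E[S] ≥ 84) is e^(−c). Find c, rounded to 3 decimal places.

2.125

Σ(b_i − a_i)² = 82·(9)² = 6642.
c = 2t²/6642 = 2·84²/6642 = 2.1247.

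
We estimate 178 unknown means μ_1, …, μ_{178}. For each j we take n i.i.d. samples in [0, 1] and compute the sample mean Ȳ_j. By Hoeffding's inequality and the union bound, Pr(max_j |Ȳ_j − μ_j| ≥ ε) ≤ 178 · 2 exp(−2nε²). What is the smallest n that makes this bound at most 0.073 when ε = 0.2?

Need 2·178·exp(−2nε²) ≤ 0.073, i.e. exp(−2nε²) ≤ 0.073/356.
So 2nε² ≥ ln(356/0.073) = 8.492227.
Hence n ≥ 8.492227/(2·0.2²) = 106.153.
The smallest integer n is 107.

107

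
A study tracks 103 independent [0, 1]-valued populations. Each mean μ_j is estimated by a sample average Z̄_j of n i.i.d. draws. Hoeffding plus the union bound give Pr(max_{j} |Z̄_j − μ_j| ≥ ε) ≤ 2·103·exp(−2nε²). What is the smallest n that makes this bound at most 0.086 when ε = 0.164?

Need 2·103·exp(−2nε²) ≤ 0.086, i.e. exp(−2nε²) ≤ 0.086/206.
So 2nε² ≥ ln(206/0.086) = 7.781284.
Hence n ≥ 7.781284/(2·0.164²) = 144.655.
The smallest integer n is 145.

145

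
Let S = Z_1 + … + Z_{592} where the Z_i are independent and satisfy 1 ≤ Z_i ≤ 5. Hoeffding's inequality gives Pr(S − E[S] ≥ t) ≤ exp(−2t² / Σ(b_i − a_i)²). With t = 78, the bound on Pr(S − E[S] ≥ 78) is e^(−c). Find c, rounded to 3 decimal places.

Σ(b_i − a_i)² = 592·(4)² = 9472.
c = 2t²/9472 = 2·78²/9472 = 1.2846.

1.285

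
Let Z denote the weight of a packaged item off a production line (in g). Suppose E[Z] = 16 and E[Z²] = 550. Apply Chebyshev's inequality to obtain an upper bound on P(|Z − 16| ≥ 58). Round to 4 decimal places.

Var(Z) = E[Z²] − (E[Z])² = 550 − 256 = 294.
Chebyshev's inequality: P(|Z − μ| ≥ t) ≤ Var(Z)/t² = 294/3364 = 0.0874.

0.0874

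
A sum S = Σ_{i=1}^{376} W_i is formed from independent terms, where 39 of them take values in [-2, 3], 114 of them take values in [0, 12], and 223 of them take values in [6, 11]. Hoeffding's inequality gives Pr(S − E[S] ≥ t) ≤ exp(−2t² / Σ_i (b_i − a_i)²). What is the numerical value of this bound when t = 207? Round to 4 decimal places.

0.0240

Σ(b_i − a_i)² = 39·5² + 114·12² + 223·5² = 22966.
Exponent = 2·207² / 22966 = 3.73152.
Bound = exp(−3.73152) = 0.02396.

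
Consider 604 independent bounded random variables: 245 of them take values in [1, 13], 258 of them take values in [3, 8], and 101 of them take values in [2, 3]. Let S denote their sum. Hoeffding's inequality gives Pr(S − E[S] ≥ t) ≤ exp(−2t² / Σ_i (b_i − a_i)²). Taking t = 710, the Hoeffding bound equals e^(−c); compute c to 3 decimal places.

24.102

Σ(b_i − a_i)² = 245·12² + 258·5² + 101·1² = 41831.
c = 2t² / 41831 = 2·710² / 41831 = 24.1017.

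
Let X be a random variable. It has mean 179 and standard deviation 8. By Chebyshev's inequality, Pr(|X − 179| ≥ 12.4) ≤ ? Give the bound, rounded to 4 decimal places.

0.4162

Chebyshev: Pr(|X − μ| ≥ t) ≤ Var(X)/t².
Var(X) = σ² = 8² = 64.
Bound = 64 / 153.76 = 0.4162.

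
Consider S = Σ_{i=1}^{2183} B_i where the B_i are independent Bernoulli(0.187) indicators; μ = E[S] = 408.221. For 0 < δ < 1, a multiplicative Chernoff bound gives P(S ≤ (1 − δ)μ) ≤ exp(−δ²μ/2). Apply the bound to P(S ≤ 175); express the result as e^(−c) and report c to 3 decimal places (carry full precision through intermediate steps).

66.621

Write 175 = (1 − δ)μ, so δ = 1 − 175/408.221 = 0.5713106…
Then the exponent is δ²μ/2 = (μ − 175)²/(2μ) = 66.620819.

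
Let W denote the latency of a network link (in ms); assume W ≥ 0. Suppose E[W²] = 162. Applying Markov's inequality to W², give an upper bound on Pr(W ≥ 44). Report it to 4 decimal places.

Since W ≥ 0, the event {W ≥ 44} is the same as {W² ≥ 1936}.
Markov's inequality applied to W² gives Pr(W² ≥ 1936) ≤ E[W²]/1936 = 162/1936 = 0.0837.

0.0837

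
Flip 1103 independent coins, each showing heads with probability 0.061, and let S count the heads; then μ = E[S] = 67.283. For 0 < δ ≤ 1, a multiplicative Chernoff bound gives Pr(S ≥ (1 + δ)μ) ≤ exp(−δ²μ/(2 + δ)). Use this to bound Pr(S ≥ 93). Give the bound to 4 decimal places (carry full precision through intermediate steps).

Write 93 = (1 + δ)μ, so δ = 93/67.283 − 1 = 0.3822214…
Then the exponent is δ²μ/(2 + δ) = (93 − μ)² / (μ·(2 + δ)) = 4.126227.
Bound = exp(−4.126227) = 0.01614.

0.0161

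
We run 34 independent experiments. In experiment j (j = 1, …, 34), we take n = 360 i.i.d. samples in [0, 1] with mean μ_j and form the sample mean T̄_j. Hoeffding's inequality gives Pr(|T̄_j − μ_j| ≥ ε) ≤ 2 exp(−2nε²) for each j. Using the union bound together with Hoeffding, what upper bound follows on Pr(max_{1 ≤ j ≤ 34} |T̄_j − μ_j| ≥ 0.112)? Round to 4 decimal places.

Per-experiment Hoeffding bound: 2·exp(−2·360·0.112²) = 2·exp(−9.03168) = 0.00023912.
Union bound over 34 events: 34·0.00023912 = 0.00813.

0.0081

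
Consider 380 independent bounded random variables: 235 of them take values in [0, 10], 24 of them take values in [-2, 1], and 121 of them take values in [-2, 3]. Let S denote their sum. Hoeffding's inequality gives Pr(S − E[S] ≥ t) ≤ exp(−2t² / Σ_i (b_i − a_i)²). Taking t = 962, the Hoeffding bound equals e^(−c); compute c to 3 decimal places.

69.215

Σ(b_i − a_i)² = 235·10² + 24·3² + 121·5² = 26741.
c = 2t² / 26741 = 2·962² / 26741 = 69.2154.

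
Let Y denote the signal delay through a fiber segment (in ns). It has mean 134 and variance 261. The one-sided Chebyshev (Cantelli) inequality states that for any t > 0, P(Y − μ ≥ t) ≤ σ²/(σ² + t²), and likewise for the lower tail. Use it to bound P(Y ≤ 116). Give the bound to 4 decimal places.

Here σ² = 261 and t = 18, so σ² + t² = 585.
Cantelli's bound: 261/585 = 0.4462.

0.4462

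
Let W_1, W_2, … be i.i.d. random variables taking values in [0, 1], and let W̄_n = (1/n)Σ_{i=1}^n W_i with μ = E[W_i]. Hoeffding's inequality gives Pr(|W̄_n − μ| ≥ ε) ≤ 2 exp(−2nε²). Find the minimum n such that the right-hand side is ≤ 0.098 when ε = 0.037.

1102

Require 2·exp(−2nε²) ≤ 0.098, i.e. 2nε² ≥ ln(2/0.098) = 3.015935.
So n ≥ 3.015935 / (2·0.037²) = 1101.510.
The smallest integer n is 1102.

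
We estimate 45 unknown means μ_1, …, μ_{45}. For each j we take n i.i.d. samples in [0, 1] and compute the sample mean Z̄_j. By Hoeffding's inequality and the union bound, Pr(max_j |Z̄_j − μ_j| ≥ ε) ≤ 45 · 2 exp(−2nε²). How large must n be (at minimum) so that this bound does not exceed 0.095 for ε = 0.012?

23798

Need 2·45·exp(−2nε²) ≤ 0.095, i.e. exp(−2nε²) ≤ 0.095/90.
So 2nε² ≥ ln(90/0.095) = 6.853688.
Hence n ≥ 6.853688/(2·0.012²) = 23797.528.
The smallest integer n is 23798.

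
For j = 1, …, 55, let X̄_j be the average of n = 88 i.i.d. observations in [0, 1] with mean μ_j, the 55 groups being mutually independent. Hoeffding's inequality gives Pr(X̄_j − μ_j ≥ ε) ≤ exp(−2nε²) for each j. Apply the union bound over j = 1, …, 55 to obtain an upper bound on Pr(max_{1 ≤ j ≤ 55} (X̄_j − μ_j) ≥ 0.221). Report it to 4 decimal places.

0.0102

Per-experiment Hoeffding bound: exp(−2·88·0.221²) = exp(−8.59602) = 0.00018484.
Union bound over 55 events: 55·0.00018484 = 0.01017.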